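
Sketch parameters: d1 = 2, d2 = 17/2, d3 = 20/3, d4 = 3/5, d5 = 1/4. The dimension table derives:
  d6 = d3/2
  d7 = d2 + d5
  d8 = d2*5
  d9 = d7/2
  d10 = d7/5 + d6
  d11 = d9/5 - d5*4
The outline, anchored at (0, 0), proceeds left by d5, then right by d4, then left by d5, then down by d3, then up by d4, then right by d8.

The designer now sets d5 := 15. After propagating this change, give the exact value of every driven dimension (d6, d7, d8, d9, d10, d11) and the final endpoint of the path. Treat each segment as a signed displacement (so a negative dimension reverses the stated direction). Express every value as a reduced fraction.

d6 = 10/3
d7 = 47/2
d8 = 85/2
d9 = 47/4
d10 = 241/30
d11 = -1153/20
endpoint = (131/10, -91/15)

Apply edit: d5 := 15
  d6 = d3/2 = 10/3
  d7 = d2 + d5 = 47/2
  d8 = d2*5 = 85/2
  d9 = d7/2 = 47/4
  d10 = d7/5 + d6 = 241/30
  d11 = d9/5 - d5*4 = -1153/20
Walk from origin (0, 0):
  seg 1: left by d5 = 15 → (-15, 0)
  seg 2: right by d4 = 3/5 → (-72/5, 0)
  seg 3: left by d5 = 15 → (-147/5, 0)
  seg 4: down by d3 = 20/3 → (-147/5, -20/3)
  seg 5: up by d4 = 3/5 → (-147/5, -91/15)
  seg 6: right by d8 = 85/2 → (131/10, -91/15)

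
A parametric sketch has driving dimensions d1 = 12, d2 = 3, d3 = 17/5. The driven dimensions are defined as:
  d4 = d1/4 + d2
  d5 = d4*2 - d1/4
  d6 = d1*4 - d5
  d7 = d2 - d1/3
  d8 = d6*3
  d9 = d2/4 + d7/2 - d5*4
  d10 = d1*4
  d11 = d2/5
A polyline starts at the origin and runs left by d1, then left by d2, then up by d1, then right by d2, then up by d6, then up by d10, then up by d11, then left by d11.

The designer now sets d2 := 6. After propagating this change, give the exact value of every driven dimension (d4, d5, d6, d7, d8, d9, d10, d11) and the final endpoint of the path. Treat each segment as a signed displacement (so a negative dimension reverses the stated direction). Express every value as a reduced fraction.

Apply edit: d2 := 6
  d4 = d1/4 + d2 = 9
  d5 = d4*2 - d1/4 = 15
  d6 = d1*4 - d5 = 33
  d7 = d2 - d1/3 = 2
  d8 = d6*3 = 99
  d9 = d2/4 + d7/2 - d5*4 = -115/2
  d10 = d1*4 = 48
  d11 = d2/5 = 6/5
Walk from origin (0, 0):
  seg 1: left by d1 = 12 → (-12, 0)
  seg 2: left by d2 = 6 → (-18, 0)
  seg 3: up by d1 = 12 → (-18, 12)
  seg 4: right by d2 = 6 → (-12, 12)
  seg 5: up by d6 = 33 → (-12, 45)
  seg 6: up by d10 = 48 → (-12, 93)
  seg 7: up by d11 = 6/5 → (-12, 471/5)
  seg 8: left by d11 = 6/5 → (-66/5, 471/5)

d4 = 9
d5 = 15
d6 = 33
d7 = 2
d8 = 99
d9 = -115/2
d10 = 48
d11 = 6/5
endpoint = (-66/5, 471/5)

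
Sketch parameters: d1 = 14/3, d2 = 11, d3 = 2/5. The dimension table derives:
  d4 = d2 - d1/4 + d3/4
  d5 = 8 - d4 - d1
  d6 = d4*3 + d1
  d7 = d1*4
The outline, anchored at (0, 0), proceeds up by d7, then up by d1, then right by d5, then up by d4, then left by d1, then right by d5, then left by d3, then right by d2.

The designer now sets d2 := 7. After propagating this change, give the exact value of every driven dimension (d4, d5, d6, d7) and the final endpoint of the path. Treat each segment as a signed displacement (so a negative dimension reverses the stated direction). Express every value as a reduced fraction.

d4 = 89/15
d5 = -13/5
d6 = 337/15
d7 = 56/3
endpoint = (-49/15, 439/15)

Apply edit: d2 := 7
  d4 = d2 - d1/4 + d3/4 = 89/15
  d5 = 8 - d4 - d1 = -13/5
  d6 = d4*3 + d1 = 337/15
  d7 = d1*4 = 56/3
Walk from origin (0, 0):
  seg 1: up by d7 = 56/3 → (0, 56/3)
  seg 2: up by d1 = 14/3 → (0, 70/3)
  seg 3: right by d5 = -13/5 → (-13/5, 70/3)
  seg 4: up by d4 = 89/15 → (-13/5, 439/15)
  seg 5: left by d1 = 14/3 → (-109/15, 439/15)
  seg 6: right by d5 = -13/5 → (-148/15, 439/15)
  seg 7: left by d3 = 2/5 → (-154/15, 439/15)
  seg 8: right by d2 = 7 → (-49/15, 439/15)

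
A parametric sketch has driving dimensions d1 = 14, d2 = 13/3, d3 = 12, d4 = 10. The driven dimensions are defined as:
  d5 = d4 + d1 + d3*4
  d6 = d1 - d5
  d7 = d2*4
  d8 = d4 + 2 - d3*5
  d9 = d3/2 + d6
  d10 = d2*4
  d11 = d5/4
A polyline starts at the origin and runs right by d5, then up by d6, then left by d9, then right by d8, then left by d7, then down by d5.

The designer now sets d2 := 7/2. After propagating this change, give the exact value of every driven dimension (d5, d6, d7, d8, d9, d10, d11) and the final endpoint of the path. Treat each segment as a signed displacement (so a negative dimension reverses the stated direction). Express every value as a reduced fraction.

Apply edit: d2 := 7/2
  d5 = d4 + d1 + d3*4 = 72
  d6 = d1 - d5 = -58
  d7 = d2*4 = 14
  d8 = d4 + 2 - d3*5 = -48
  d9 = d3/2 + d6 = -52
  d10 = d2*4 = 14
  d11 = d5/4 = 18
Walk from origin (0, 0):
  seg 1: right by d5 = 72 → (72, 0)
  seg 2: up by d6 = -58 → (72, -58)
  seg 3: left by d9 = -52 → (124, -58)
  seg 4: right by d8 = -48 → (76, -58)
  seg 5: left by d7 = 14 → (62, -58)
  seg 6: down by d5 = 72 → (62, -130)

d5 = 72
d6 = -58
d7 = 14
d8 = -48
d9 = -52
d10 = 14
d11 = 18
endpoint = (62, -130)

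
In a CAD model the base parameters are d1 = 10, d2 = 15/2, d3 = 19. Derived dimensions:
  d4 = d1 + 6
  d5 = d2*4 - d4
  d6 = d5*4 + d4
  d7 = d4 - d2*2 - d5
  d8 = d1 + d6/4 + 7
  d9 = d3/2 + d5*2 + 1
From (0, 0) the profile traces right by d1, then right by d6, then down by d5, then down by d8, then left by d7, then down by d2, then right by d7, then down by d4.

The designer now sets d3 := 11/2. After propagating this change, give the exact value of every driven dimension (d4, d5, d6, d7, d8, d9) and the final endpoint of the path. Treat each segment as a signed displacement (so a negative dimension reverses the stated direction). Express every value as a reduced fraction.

Apply edit: d3 := 11/2
  d4 = d1 + 6 = 16
  d5 = d2*4 - d4 = 14
  d6 = d5*4 + d4 = 72
  d7 = d4 - d2*2 - d5 = -13
  d8 = d1 + d6/4 + 7 = 35
  d9 = d3/2 + d5*2 + 1 = 127/4
Walk from origin (0, 0):
  seg 1: right by d1 = 10 → (10, 0)
  seg 2: right by d6 = 72 → (82, 0)
  seg 3: down by d5 = 14 → (82, -14)
  seg 4: down by d8 = 35 → (82, -49)
  seg 5: left by d7 = -13 → (95, -49)
  seg 6: down by d2 = 15/2 → (95, -113/2)
  seg 7: right by d7 = -13 → (82, -113/2)
  seg 8: down by d4 = 16 → (82, -145/2)

d4 = 16
d5 = 14
d6 = 72
d7 = -13
d8 = 35
d9 = 127/4
endpoint = (82, -145/2)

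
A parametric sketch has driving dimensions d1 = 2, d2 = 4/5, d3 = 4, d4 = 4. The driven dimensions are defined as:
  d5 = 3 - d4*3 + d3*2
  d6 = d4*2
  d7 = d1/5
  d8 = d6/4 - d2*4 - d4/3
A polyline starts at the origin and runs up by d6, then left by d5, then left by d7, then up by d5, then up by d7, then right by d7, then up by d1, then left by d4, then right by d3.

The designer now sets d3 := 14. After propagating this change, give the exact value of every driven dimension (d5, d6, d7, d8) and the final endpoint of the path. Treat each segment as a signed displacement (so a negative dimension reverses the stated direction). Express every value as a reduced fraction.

Apply edit: d3 := 14
  d5 = 3 - d4*3 + d3*2 = 19
  d6 = d4*2 = 8
  d7 = d1/5 = 2/5
  d8 = d6/4 - d2*4 - d4/3 = -38/15
Walk from origin (0, 0):
  seg 1: up by d6 = 8 → (0, 8)
  seg 2: left by d5 = 19 → (-19, 8)
  seg 3: left by d7 = 2/5 → (-97/5, 8)
  seg 4: up by d5 = 19 → (-97/5, 27)
  seg 5: up by d7 = 2/5 → (-97/5, 137/5)
  seg 6: right by d7 = 2/5 → (-19, 137/5)
  seg 7: up by d1 = 2 → (-19, 147/5)
  seg 8: left by d4 = 4 → (-23, 147/5)
  seg 9: right by d3 = 14 → (-9, 147/5)

d5 = 19
d6 = 8
d7 = 2/5
d8 = -38/15
endpoint = (-9, 147/5)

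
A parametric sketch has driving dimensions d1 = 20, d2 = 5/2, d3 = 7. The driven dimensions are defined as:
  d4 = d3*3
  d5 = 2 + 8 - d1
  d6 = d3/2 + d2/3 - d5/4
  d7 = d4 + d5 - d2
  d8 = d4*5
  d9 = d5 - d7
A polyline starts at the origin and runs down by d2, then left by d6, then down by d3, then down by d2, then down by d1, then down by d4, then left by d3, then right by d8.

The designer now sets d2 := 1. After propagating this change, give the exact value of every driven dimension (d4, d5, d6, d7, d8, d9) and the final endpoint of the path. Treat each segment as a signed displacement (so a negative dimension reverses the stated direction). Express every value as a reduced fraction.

d4 = 21
d5 = -10
d6 = 19/3
d7 = 10
d8 = 105
d9 = -20
endpoint = (275/3, -50)

Apply edit: d2 := 1
  d4 = d3*3 = 21
  d5 = 2 + 8 - d1 = -10
  d6 = d3/2 + d2/3 - d5/4 = 19/3
  d7 = d4 + d5 - d2 = 10
  d8 = d4*5 = 105
  d9 = d5 - d7 = -20
Walk from origin (0, 0):
  seg 1: down by d2 = 1 → (0, -1)
  seg 2: left by d6 = 19/3 → (-19/3, -1)
  seg 3: down by d3 = 7 → (-19/3, -8)
  seg 4: down by d2 = 1 → (-19/3, -9)
  seg 5: down by d1 = 20 → (-19/3, -29)
  seg 6: down by d4 = 21 → (-19/3, -50)
  seg 7: left by d3 = 7 → (-40/3, -50)
  seg 8: right by d8 = 105 → (275/3, -50)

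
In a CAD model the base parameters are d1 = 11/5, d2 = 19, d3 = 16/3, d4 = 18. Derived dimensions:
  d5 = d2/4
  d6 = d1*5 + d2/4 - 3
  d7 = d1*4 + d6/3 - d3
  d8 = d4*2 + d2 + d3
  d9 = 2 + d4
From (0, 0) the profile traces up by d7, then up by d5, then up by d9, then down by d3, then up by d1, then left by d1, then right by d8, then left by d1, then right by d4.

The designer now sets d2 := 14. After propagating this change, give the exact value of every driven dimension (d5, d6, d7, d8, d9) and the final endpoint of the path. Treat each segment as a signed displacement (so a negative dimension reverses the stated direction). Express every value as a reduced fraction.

Apply edit: d2 := 14
  d5 = d2/4 = 7/2
  d6 = d1*5 + d2/4 - 3 = 23/2
  d7 = d1*4 + d6/3 - d3 = 73/10
  d8 = d4*2 + d2 + d3 = 166/3
  d9 = 2 + d4 = 20
Walk from origin (0, 0):
  seg 1: up by d7 = 73/10 → (0, 73/10)
  seg 2: up by d5 = 7/2 → (0, 54/5)
  seg 3: up by d9 = 20 → (0, 154/5)
  seg 4: down by d3 = 16/3 → (0, 382/15)
  seg 5: up by d1 = 11/5 → (0, 83/3)
  seg 6: left by d1 = 11/5 → (-11/5, 83/3)
  seg 7: right by d8 = 166/3 → (797/15, 83/3)
  seg 8: left by d1 = 11/5 → (764/15, 83/3)
  seg 9: right by d4 = 18 → (1034/15, 83/3)

d5 = 7/2
d6 = 23/2
d7 = 73/10
d8 = 166/3
d9 = 20
endpoint = (1034/15, 83/3)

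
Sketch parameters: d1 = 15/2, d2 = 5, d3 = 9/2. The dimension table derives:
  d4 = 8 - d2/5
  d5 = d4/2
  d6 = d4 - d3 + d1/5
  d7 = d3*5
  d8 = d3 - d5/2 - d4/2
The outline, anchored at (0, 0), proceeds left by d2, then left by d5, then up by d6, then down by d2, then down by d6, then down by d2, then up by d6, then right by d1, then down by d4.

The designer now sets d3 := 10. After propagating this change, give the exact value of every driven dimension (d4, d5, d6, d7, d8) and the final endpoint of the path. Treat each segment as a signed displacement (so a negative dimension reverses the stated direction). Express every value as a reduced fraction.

d4 = 7
d5 = 7/2
d6 = -3/2
d7 = 50
d8 = 19/4
endpoint = (-1, -37/2)

Apply edit: d3 := 10
  d4 = 8 - d2/5 = 7
  d5 = d4/2 = 7/2
  d6 = d4 - d3 + d1/5 = -3/2
  d7 = d3*5 = 50
  d8 = d3 - d5/2 - d4/2 = 19/4
Walk from origin (0, 0):
  seg 1: left by d2 = 5 → (-5, 0)
  seg 2: left by d5 = 7/2 → (-17/2, 0)
  seg 3: up by d6 = -3/2 → (-17/2, -3/2)
  seg 4: down by d2 = 5 → (-17/2, -13/2)
  seg 5: down by d6 = -3/2 → (-17/2, -5)
  seg 6: down by d2 = 5 → (-17/2, -10)
  seg 7: up by d6 = -3/2 → (-17/2, -23/2)
  seg 8: right by d1 = 15/2 → (-1, -23/2)
  seg 9: down by d4 = 7 → (-1, -37/2)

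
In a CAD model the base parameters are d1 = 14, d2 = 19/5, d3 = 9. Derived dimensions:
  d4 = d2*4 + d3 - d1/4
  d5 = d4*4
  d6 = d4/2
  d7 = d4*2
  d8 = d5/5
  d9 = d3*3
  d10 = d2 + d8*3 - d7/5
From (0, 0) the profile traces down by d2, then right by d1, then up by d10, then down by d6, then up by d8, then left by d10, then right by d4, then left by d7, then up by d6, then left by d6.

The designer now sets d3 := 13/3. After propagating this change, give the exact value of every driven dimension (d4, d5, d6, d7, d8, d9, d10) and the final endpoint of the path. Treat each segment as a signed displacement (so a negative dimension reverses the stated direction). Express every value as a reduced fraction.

d4 = 481/30
d5 = 962/15
d6 = 481/60
d7 = 481/15
d8 = 962/75
d9 = 13
d10 = 538/15
endpoint = (-551/12, 3367/75)

Apply edit: d3 := 13/3
  d4 = d2*4 + d3 - d1/4 = 481/30
  d5 = d4*4 = 962/15
  d6 = d4/2 = 481/60
  d7 = d4*2 = 481/15
  d8 = d5/5 = 962/75
  d9 = d3*3 = 13
  d10 = d2 + d8*3 - d7/5 = 538/15
Walk from origin (0, 0):
  seg 1: down by d2 = 19/5 → (0, -19/5)
  seg 2: right by d1 = 14 → (14, -19/5)
  seg 3: up by d10 = 538/15 → (14, 481/15)
  seg 4: down by d6 = 481/60 → (14, 481/20)
  seg 5: up by d8 = 962/75 → (14, 11063/300)
  seg 6: left by d10 = 538/15 → (-328/15, 11063/300)
  seg 7: right by d4 = 481/30 → (-35/6, 11063/300)
  seg 8: left by d7 = 481/15 → (-379/10, 11063/300)
  seg 9: up by d6 = 481/60 → (-379/10, 3367/75)
  seg 10: left by d6 = 481/60 → (-551/12, 3367/75)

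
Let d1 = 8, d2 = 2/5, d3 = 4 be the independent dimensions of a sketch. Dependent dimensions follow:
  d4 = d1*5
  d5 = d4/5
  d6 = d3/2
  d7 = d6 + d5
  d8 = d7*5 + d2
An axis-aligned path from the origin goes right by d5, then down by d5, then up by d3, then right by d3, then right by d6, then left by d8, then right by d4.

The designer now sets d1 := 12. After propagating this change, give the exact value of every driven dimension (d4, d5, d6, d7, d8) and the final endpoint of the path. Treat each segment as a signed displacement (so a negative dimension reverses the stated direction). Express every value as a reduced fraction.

Apply edit: d1 := 12
  d4 = d1*5 = 60
  d5 = d4/5 = 12
  d6 = d3/2 = 2
  d7 = d6 + d5 = 14
  d8 = d7*5 + d2 = 352/5
Walk from origin (0, 0):
  seg 1: right by d5 = 12 → (12, 0)
  seg 2: down by d5 = 12 → (12, -12)
  seg 3: up by d3 = 4 → (12, -8)
  seg 4: right by d3 = 4 → (16, -8)
  seg 5: right by d6 = 2 → (18, -8)
  seg 6: left by d8 = 352/5 → (-262/5, -8)
  seg 7: right by d4 = 60 → (38/5, -8)

d4 = 60
d5 = 12
d6 = 2
d7 = 14
d8 = 352/5
endpoint = (38/5, -8)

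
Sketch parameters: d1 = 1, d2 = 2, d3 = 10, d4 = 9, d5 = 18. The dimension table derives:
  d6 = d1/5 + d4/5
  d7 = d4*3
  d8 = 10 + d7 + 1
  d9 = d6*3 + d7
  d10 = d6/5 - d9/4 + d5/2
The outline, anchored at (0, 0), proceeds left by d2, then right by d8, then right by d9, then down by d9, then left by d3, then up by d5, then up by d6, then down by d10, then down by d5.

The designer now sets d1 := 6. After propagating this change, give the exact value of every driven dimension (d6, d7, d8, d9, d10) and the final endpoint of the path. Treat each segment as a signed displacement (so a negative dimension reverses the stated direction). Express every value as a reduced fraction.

Apply edit: d1 := 6
  d6 = d1/5 + d4/5 = 3
  d7 = d4*3 = 27
  d8 = 10 + d7 + 1 = 38
  d9 = d6*3 + d7 = 36
  d10 = d6/5 - d9/4 + d5/2 = 3/5
Walk from origin (0, 0):
  seg 1: left by d2 = 2 → (-2, 0)
  seg 2: right by d8 = 38 → (36, 0)
  seg 3: right by d9 = 36 → (72, 0)
  seg 4: down by d9 = 36 → (72, -36)
  seg 5: left by d3 = 10 → (62, -36)
  seg 6: up by d5 = 18 → (62, -18)
  seg 7: up by d6 = 3 → (62, -15)
  seg 8: down by d10 = 3/5 → (62, -78/5)
  seg 9: down by d5 = 18 → (62, -168/5)

d6 = 3
d7 = 27
d8 = 38
d9 = 36
d10 = 3/5
endpoint = (62, -168/5)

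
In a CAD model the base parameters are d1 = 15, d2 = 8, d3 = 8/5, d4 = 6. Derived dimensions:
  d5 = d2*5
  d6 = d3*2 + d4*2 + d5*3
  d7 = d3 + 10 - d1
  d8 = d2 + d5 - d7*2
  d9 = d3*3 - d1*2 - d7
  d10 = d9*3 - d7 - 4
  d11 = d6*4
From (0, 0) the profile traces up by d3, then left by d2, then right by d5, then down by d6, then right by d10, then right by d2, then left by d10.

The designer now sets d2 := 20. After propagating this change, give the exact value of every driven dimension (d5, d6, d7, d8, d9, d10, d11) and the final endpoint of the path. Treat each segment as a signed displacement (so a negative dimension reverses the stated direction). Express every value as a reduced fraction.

d5 = 100
d6 = 1576/5
d7 = -17/5
d8 = 634/5
d9 = -109/5
d10 = -66
d11 = 6304/5
endpoint = (100, -1568/5)

Apply edit: d2 := 20
  d5 = d2*5 = 100
  d6 = d3*2 + d4*2 + d5*3 = 1576/5
  d7 = d3 + 10 - d1 = -17/5
  d8 = d2 + d5 - d7*2 = 634/5
  d9 = d3*3 - d1*2 - d7 = -109/5
  d10 = d9*3 - d7 - 4 = -66
  d11 = d6*4 = 6304/5
Walk from origin (0, 0):
  seg 1: up by d3 = 8/5 → (0, 8/5)
  seg 2: left by d2 = 20 → (-20, 8/5)
  seg 3: right by d5 = 100 → (80, 8/5)
  seg 4: down by d6 = 1576/5 → (80, -1568/5)
  seg 5: right by d10 = -66 → (14, -1568/5)
  seg 6: right by d2 = 20 → (34, -1568/5)
  seg 7: left by d10 = -66 → (100, -1568/5)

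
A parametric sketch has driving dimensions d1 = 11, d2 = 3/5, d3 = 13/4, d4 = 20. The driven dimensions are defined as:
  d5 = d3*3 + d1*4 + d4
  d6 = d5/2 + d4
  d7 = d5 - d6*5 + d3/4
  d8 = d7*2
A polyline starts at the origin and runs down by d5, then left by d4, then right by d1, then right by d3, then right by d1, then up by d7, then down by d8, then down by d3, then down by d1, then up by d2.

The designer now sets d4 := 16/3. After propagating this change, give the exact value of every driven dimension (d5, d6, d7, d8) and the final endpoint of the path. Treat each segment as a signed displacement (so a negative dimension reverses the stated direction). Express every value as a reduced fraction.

Apply edit: d4 := 16/3
  d5 = d3*3 + d1*4 + d4 = 709/12
  d6 = d5/2 + d4 = 279/8
  d7 = d5 - d6*5 + d3/4 = -5495/48
  d8 = d7*2 = -5495/24
Walk from origin (0, 0):
  seg 1: down by d5 = 709/12 → (0, -709/12)
  seg 2: left by d4 = 16/3 → (-16/3, -709/12)
  seg 3: right by d1 = 11 → (17/3, -709/12)
  seg 4: right by d3 = 13/4 → (107/12, -709/12)
  seg 5: right by d1 = 11 → (239/12, -709/12)
  seg 6: up by d7 = -5495/48 → (239/12, -2777/16)
  seg 7: down by d8 = -5495/24 → (239/12, 2659/48)
  seg 8: down by d3 = 13/4 → (239/12, 2503/48)
  seg 9: down by d1 = 11 → (239/12, 1975/48)
  seg 10: up by d2 = 3/5 → (239/12, 10019/240)

d5 = 709/12
d6 = 279/8
d7 = -5495/48
d8 = -5495/24
endpoint = (239/12, 10019/240)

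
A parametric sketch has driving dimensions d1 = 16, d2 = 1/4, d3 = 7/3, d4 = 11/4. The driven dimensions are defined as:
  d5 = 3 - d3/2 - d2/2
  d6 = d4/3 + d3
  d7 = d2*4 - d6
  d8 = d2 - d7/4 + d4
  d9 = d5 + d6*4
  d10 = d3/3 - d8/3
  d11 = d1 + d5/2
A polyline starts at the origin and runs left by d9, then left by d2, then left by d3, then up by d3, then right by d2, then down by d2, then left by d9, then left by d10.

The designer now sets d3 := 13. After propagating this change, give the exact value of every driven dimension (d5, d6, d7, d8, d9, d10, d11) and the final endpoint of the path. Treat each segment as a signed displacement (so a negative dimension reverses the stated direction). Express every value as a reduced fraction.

Apply edit: d3 := 13
  d5 = 3 - d3/2 - d2/2 = -29/8
  d6 = d4/3 + d3 = 167/12
  d7 = d2*4 - d6 = -155/12
  d8 = d2 - d7/4 + d4 = 299/48
  d9 = d5 + d6*4 = 1249/24
  d10 = d3/3 - d8/3 = 325/144
  d11 = d1 + d5/2 = 227/16
Walk from origin (0, 0):
  seg 1: left by d9 = 1249/24 → (-1249/24, 0)
  seg 2: left by d2 = 1/4 → (-1255/24, 0)
  seg 3: left by d3 = 13 → (-1567/24, 0)
  seg 4: up by d3 = 13 → (-1567/24, 13)
  seg 5: right by d2 = 1/4 → (-1561/24, 13)
  seg 6: down by d2 = 1/4 → (-1561/24, 51/4)
  seg 7: left by d9 = 1249/24 → (-1405/12, 51/4)
  seg 8: left by d10 = 325/144 → (-17185/144, 51/4)

d5 = -29/8
d6 = 167/12
d7 = -155/12
d8 = 299/48
d9 = 1249/24
d10 = 325/144
d11 = 227/16
endpoint = (-17185/144, 51/4)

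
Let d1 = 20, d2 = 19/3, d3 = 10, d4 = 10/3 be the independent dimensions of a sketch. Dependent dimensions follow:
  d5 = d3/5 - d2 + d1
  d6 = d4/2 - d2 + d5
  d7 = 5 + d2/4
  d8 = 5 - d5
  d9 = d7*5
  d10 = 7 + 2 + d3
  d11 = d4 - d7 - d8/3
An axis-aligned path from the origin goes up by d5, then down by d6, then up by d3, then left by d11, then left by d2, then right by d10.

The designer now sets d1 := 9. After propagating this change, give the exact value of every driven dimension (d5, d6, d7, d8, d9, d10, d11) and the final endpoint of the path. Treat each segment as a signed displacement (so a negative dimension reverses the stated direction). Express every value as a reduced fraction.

d5 = 14/3
d6 = 0
d7 = 79/12
d8 = 1/3
d9 = 395/12
d10 = 19
d11 = -121/36
endpoint = (577/36, 44/3)

Apply edit: d1 := 9
  d5 = d3/5 - d2 + d1 = 14/3
  d6 = d4/2 - d2 + d5 = 0
  d7 = 5 + d2/4 = 79/12
  d8 = 5 - d5 = 1/3
  d9 = d7*5 = 395/12
  d10 = 7 + 2 + d3 = 19
  d11 = d4 - d7 - d8/3 = -121/36
Walk from origin (0, 0):
  seg 1: up by d5 = 14/3 → (0, 14/3)
  seg 2: down by d6 = 0 → (0, 14/3)
  seg 3: up by d3 = 10 → (0, 44/3)
  seg 4: left by d11 = -121/36 → (121/36, 44/3)
  seg 5: left by d2 = 19/3 → (-107/36, 44/3)
  seg 6: right by d10 = 19 → (577/36, 44/3)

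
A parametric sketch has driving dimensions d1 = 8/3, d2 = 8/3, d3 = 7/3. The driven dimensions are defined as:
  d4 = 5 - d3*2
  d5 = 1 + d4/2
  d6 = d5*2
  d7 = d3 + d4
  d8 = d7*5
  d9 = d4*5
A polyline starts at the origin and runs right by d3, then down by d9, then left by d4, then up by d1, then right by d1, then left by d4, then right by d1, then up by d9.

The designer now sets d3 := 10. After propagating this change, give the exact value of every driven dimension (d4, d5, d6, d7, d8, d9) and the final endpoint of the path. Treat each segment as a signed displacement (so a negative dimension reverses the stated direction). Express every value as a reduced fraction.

Apply edit: d3 := 10
  d4 = 5 - d3*2 = -15
  d5 = 1 + d4/2 = -13/2
  d6 = d5*2 = -13
  d7 = d3 + d4 = -5
  d8 = d7*5 = -25
  d9 = d4*5 = -75
Walk from origin (0, 0):
  seg 1: right by d3 = 10 → (10, 0)
  seg 2: down by d9 = -75 → (10, 75)
  seg 3: left by d4 = -15 → (25, 75)
  seg 4: up by d1 = 8/3 → (25, 233/3)
  seg 5: right by d1 = 8/3 → (83/3, 233/3)
  seg 6: left by d4 = -15 → (128/3, 233/3)
  seg 7: right by d1 = 8/3 → (136/3, 233/3)
  seg 8: up by d9 = -75 → (136/3, 8/3)

d4 = -15
d5 = -13/2
d6 = -13
d7 = -5
d8 = -25
d9 = -75
endpoint = (136/3, 8/3)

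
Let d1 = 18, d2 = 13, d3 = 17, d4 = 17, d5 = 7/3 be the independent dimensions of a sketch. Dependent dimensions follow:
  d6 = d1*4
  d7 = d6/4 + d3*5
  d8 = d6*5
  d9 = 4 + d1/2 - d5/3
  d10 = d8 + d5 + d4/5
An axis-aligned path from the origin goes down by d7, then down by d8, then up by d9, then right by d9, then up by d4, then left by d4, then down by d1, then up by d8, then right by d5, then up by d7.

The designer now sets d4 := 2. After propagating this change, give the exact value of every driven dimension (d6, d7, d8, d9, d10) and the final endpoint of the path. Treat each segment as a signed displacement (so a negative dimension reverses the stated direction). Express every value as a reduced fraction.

Apply edit: d4 := 2
  d6 = d1*4 = 72
  d7 = d6/4 + d3*5 = 103
  d8 = d6*5 = 360
  d9 = 4 + d1/2 - d5/3 = 110/9
  d10 = d8 + d5 + d4/5 = 5441/15
Walk from origin (0, 0):
  seg 1: down by d7 = 103 → (0, -103)
  seg 2: down by d8 = 360 → (0, -463)
  seg 3: up by d9 = 110/9 → (0, -4057/9)
  seg 4: right by d9 = 110/9 → (110/9, -4057/9)
  seg 5: up by d4 = 2 → (110/9, -4039/9)
  seg 6: left by d4 = 2 → (92/9, -4039/9)
  seg 7: down by d1 = 18 → (92/9, -4201/9)
  seg 8: up by d8 = 360 → (92/9, -961/9)
  seg 9: right by d5 = 7/3 → (113/9, -961/9)
  seg 10: up by d7 = 103 → (113/9, -34/9)

d6 = 72
d7 = 103
d8 = 360
d9 = 110/9
d10 = 5441/15
endpoint = (113/9, -34/9)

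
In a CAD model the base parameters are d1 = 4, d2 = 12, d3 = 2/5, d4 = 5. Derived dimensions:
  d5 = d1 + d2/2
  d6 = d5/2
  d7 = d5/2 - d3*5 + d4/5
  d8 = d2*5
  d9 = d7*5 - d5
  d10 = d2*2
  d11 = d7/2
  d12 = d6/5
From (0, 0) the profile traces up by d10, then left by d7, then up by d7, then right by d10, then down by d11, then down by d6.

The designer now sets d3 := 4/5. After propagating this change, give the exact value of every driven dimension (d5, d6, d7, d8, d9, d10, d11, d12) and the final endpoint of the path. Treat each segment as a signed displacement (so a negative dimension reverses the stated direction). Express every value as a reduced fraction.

Apply edit: d3 := 4/5
  d5 = d1 + d2/2 = 10
  d6 = d5/2 = 5
  d7 = d5/2 - d3*5 + d4/5 = 2
  d8 = d2*5 = 60
  d9 = d7*5 - d5 = 0
  d10 = d2*2 = 24
  d11 = d7/2 = 1
  d12 = d6/5 = 1
Walk from origin (0, 0):
  seg 1: up by d10 = 24 → (0, 24)
  seg 2: left by d7 = 2 → (-2, 24)
  seg 3: up by d7 = 2 → (-2, 26)
  seg 4: right by d10 = 24 → (22, 26)
  seg 5: down by d11 = 1 → (22, 25)
  seg 6: down by d6 = 5 → (22, 20)

d5 = 10
d6 = 5
d7 = 2
d8 = 60
d9 = 0
d10 = 24
d11 = 1
d12 = 1
endpoint = (22, 20)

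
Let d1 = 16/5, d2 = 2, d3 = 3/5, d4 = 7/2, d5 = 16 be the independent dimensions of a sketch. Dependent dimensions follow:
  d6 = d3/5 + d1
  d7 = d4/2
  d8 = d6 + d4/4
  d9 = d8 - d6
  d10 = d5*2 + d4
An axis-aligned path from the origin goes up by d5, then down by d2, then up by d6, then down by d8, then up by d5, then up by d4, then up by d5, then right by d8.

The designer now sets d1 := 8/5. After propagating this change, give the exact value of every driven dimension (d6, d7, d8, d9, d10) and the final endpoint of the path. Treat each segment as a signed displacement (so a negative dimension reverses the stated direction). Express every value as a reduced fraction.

d6 = 43/25
d7 = 7/4
d8 = 519/200
d9 = 7/8
d10 = 71/2
endpoint = (519/200, 389/8)

Apply edit: d1 := 8/5
  d6 = d3/5 + d1 = 43/25
  d7 = d4/2 = 7/4
  d8 = d6 + d4/4 = 519/200
  d9 = d8 - d6 = 7/8
  d10 = d5*2 + d4 = 71/2
Walk from origin (0, 0):
  seg 1: up by d5 = 16 → (0, 16)
  seg 2: down by d2 = 2 → (0, 14)
  seg 3: up by d6 = 43/25 → (0, 393/25)
  seg 4: down by d8 = 519/200 → (0, 105/8)
  seg 5: up by d5 = 16 → (0, 233/8)
  seg 6: up by d4 = 7/2 → (0, 261/8)
  seg 7: up by d5 = 16 → (0, 389/8)
  seg 8: right by d8 = 519/200 → (519/200, 389/8)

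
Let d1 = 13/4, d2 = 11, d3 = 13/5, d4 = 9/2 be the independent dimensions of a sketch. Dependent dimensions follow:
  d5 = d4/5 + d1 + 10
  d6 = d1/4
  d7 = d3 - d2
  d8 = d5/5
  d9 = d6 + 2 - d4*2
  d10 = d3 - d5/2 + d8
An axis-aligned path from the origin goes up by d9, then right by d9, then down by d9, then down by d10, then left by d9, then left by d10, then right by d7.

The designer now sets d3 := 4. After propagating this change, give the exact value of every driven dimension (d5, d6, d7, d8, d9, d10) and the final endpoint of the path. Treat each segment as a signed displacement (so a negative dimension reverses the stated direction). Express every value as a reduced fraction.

Apply edit: d3 := 4
  d5 = d4/5 + d1 + 10 = 283/20
  d6 = d1/4 = 13/16
  d7 = d3 - d2 = -7
  d8 = d5/5 = 283/100
  d9 = d6 + 2 - d4*2 = -99/16
  d10 = d3 - d5/2 + d8 = -49/200
Walk from origin (0, 0):
  seg 1: up by d9 = -99/16 → (0, -99/16)
  seg 2: right by d9 = -99/16 → (-99/16, -99/16)
  seg 3: down by d9 = -99/16 → (-99/16, 0)
  seg 4: down by d10 = -49/200 → (-99/16, 49/200)
  seg 5: left by d9 = -99/16 → (0, 49/200)
  seg 6: left by d10 = -49/200 → (49/200, 49/200)
  seg 7: right by d7 = -7 → (-1351/200, 49/200)

d5 = 283/20
d6 = 13/16
d7 = -7
d8 = 283/100
d9 = -99/16
d10 = -49/200
endpoint = (-1351/200, 49/200)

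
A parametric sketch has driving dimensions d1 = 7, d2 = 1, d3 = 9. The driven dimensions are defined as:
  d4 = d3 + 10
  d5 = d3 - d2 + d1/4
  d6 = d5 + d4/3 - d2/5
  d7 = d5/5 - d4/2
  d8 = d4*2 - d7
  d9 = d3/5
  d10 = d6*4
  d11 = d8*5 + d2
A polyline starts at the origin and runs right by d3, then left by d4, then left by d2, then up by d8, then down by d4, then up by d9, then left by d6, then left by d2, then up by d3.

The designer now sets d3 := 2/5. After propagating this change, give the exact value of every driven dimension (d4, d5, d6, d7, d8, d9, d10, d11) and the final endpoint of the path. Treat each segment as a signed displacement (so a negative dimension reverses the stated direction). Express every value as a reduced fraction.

Apply edit: d3 := 2/5
  d4 = d3 + 10 = 52/5
  d5 = d3 - d2 + d1/4 = 23/20
  d6 = d5 + d4/3 - d2/5 = 53/12
  d7 = d5/5 - d4/2 = -497/100
  d8 = d4*2 - d7 = 2577/100
  d9 = d3/5 = 2/25
  d10 = d6*4 = 53/3
  d11 = d8*5 + d2 = 2597/20
Walk from origin (0, 0):
  seg 1: right by d3 = 2/5 → (2/5, 0)
  seg 2: left by d4 = 52/5 → (-10, 0)
  seg 3: left by d2 = 1 → (-11, 0)
  seg 4: up by d8 = 2577/100 → (-11, 2577/100)
  seg 5: down by d4 = 52/5 → (-11, 1537/100)
  seg 6: up by d9 = 2/25 → (-11, 309/20)
  seg 7: left by d6 = 53/12 → (-185/12, 309/20)
  seg 8: left by d2 = 1 → (-197/12, 309/20)
  seg 9: up by d3 = 2/5 → (-197/12, 317/20)

d4 = 52/5
d5 = 23/20
d6 = 53/12
d7 = -497/100
d8 = 2577/100
d9 = 2/25
d10 = 53/3
d11 = 2597/20
endpoint = (-197/12, 317/20)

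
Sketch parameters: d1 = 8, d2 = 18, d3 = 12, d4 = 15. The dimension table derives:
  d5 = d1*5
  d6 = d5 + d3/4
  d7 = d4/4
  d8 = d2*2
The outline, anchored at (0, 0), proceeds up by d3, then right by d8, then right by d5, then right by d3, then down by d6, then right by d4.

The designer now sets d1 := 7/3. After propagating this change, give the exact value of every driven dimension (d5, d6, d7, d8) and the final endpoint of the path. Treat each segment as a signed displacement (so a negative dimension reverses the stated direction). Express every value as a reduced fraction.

Apply edit: d1 := 7/3
  d5 = d1*5 = 35/3
  d6 = d5 + d3/4 = 44/3
  d7 = d4/4 = 15/4
  d8 = d2*2 = 36
Walk from origin (0, 0):
  seg 1: up by d3 = 12 → (0, 12)
  seg 2: right by d8 = 36 → (36, 12)
  seg 3: right by d5 = 35/3 → (143/3, 12)
  seg 4: right by d3 = 12 → (179/3, 12)
  seg 5: down by d6 = 44/3 → (179/3, -8/3)
  seg 6: right by d4 = 15 → (224/3, -8/3)

d5 = 35/3
d6 = 44/3
d7 = 15/4
d8 = 36
endpoint = (224/3, -8/3)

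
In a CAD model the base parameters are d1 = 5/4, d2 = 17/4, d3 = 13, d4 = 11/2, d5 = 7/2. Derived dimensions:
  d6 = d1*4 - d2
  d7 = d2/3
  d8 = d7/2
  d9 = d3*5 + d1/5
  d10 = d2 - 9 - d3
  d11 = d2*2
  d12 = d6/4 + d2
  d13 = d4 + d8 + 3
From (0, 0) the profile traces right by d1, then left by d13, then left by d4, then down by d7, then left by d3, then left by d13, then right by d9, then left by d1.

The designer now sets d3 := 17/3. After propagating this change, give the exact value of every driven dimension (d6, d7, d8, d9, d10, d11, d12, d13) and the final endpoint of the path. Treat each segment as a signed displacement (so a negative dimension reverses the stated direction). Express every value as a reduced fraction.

Apply edit: d3 := 17/3
  d6 = d1*4 - d2 = 3/4
  d7 = d2/3 = 17/12
  d8 = d7/2 = 17/24
  d9 = d3*5 + d1/5 = 343/12
  d10 = d2 - 9 - d3 = -125/12
  d11 = d2*2 = 17/2
  d12 = d6/4 + d2 = 71/16
  d13 = d4 + d8 + 3 = 221/24
Walk from origin (0, 0):
  seg 1: right by d1 = 5/4 → (5/4, 0)
  seg 2: left by d13 = 221/24 → (-191/24, 0)
  seg 3: left by d4 = 11/2 → (-323/24, 0)
  seg 4: down by d7 = 17/12 → (-323/24, -17/12)
  seg 5: left by d3 = 17/3 → (-153/8, -17/12)
  seg 6: left by d13 = 221/24 → (-85/3, -17/12)
  seg 7: right by d9 = 343/12 → (1/4, -17/12)
  seg 8: left by d1 = 5/4 → (-1, -17/12)

d6 = 3/4
d7 = 17/12
d8 = 17/24
d9 = 343/12
d10 = -125/12
d11 = 17/2
d12 = 71/16
d13 = 221/24
endpoint = (-1, -17/12)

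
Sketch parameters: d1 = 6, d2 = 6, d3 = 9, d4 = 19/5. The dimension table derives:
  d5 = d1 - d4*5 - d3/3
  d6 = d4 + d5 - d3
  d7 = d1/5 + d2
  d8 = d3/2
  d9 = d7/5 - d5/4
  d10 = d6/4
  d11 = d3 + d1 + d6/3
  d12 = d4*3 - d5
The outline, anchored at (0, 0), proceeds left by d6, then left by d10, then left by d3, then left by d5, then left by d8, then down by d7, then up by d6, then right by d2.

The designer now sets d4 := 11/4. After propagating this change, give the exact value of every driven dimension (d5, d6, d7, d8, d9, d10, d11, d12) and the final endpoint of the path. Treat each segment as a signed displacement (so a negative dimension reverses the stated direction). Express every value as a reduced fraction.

d5 = -43/4
d6 = -17
d7 = 36/5
d8 = 9/2
d9 = 1651/400
d10 = -17/4
d11 = 28/3
d12 = 19
endpoint = (49/2, -121/5)

Apply edit: d4 := 11/4
  d5 = d1 - d4*5 - d3/3 = -43/4
  d6 = d4 + d5 - d3 = -17
  d7 = d1/5 + d2 = 36/5
  d8 = d3/2 = 9/2
  d9 = d7/5 - d5/4 = 1651/400
  d10 = d6/4 = -17/4
  d11 = d3 + d1 + d6/3 = 28/3
  d12 = d4*3 - d5 = 19
Walk from origin (0, 0):
  seg 1: left by d6 = -17 → (17, 0)
  seg 2: left by d10 = -17/4 → (85/4, 0)
  seg 3: left by d3 = 9 → (49/4, 0)
  seg 4: left by d5 = -43/4 → (23, 0)
  seg 5: left by d8 = 9/2 → (37/2, 0)
  seg 6: down by d7 = 36/5 → (37/2, -36/5)
  seg 7: up by d6 = -17 → (37/2, -121/5)
  seg 8: right by d2 = 6 → (49/2, -121/5)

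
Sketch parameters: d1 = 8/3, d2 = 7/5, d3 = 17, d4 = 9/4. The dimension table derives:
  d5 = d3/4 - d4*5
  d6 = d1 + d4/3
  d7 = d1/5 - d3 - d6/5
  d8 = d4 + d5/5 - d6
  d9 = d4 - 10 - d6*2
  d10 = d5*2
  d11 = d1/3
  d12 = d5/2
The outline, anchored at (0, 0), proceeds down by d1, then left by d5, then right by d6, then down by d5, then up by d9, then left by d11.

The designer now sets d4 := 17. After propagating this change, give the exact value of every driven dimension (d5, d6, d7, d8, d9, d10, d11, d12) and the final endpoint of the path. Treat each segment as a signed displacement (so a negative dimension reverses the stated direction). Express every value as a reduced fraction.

Apply edit: d4 := 17
  d5 = d3/4 - d4*5 = -323/4
  d6 = d1 + d4/3 = 25/3
  d7 = d1/5 - d3 - d6/5 = -272/15
  d8 = d4 + d5/5 - d6 = -449/60
  d9 = d4 - 10 - d6*2 = -29/3
  d10 = d5*2 = -323/2
  d11 = d1/3 = 8/9
  d12 = d5/2 = -323/8
Walk from origin (0, 0):
  seg 1: down by d1 = 8/3 → (0, -8/3)
  seg 2: left by d5 = -323/4 → (323/4, -8/3)
  seg 3: right by d6 = 25/3 → (1069/12, -8/3)
  seg 4: down by d5 = -323/4 → (1069/12, 937/12)
  seg 5: up by d9 = -29/3 → (1069/12, 821/12)
  seg 6: left by d11 = 8/9 → (3175/36, 821/12)

d5 = -323/4
d6 = 25/3
d7 = -272/15
d8 = -449/60
d9 = -29/3
d10 = -323/2
d11 = 8/9
d12 = -323/8
endpoint = (3175/36, 821/12)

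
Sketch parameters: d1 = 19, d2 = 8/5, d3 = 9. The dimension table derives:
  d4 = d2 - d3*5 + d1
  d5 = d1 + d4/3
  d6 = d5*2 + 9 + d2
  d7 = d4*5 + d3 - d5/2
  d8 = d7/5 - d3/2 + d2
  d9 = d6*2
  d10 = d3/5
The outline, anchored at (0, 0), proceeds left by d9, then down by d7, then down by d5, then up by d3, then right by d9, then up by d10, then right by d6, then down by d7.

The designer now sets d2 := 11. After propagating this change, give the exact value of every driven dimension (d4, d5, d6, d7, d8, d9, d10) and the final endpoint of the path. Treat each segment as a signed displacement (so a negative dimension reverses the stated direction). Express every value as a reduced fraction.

d4 = -15
d5 = 14
d6 = 48
d7 = -73
d8 = -81/10
d9 = 96
d10 = 9/5
endpoint = (48, 714/5)

Apply edit: d2 := 11
  d4 = d2 - d3*5 + d1 = -15
  d5 = d1 + d4/3 = 14
  d6 = d5*2 + 9 + d2 = 48
  d7 = d4*5 + d3 - d5/2 = -73
  d8 = d7/5 - d3/2 + d2 = -81/10
  d9 = d6*2 = 96
  d10 = d3/5 = 9/5
Walk from origin (0, 0):
  seg 1: left by d9 = 96 → (-96, 0)
  seg 2: down by d7 = -73 → (-96, 73)
  seg 3: down by d5 = 14 → (-96, 59)
  seg 4: up by d3 = 9 → (-96, 68)
  seg 5: right by d9 = 96 → (0, 68)
  seg 6: up by d10 = 9/5 → (0, 349/5)
  seg 7: right by d6 = 48 → (48, 349/5)
  seg 8: down by d7 = -73 → (48, 714/5)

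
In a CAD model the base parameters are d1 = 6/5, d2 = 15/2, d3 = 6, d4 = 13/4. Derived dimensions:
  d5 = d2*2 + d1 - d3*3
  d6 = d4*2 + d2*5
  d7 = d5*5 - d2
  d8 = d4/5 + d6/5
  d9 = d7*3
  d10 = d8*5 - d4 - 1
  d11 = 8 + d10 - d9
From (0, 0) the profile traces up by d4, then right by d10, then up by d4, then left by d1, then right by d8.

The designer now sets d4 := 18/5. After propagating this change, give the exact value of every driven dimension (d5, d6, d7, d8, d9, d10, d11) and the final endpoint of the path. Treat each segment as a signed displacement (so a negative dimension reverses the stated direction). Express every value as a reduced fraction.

Apply edit: d4 := 18/5
  d5 = d2*2 + d1 - d3*3 = -9/5
  d6 = d4*2 + d2*5 = 447/10
  d7 = d5*5 - d2 = -33/2
  d8 = d4/5 + d6/5 = 483/50
  d9 = d7*3 = -99/2
  d10 = d8*5 - d4 - 1 = 437/10
  d11 = 8 + d10 - d9 = 506/5
Walk from origin (0, 0):
  seg 1: up by d4 = 18/5 → (0, 18/5)
  seg 2: right by d10 = 437/10 → (437/10, 18/5)
  seg 3: up by d4 = 18/5 → (437/10, 36/5)
  seg 4: left by d1 = 6/5 → (85/2, 36/5)
  seg 5: right by d8 = 483/50 → (1304/25, 36/5)

d5 = -9/5
d6 = 447/10
d7 = -33/2
d8 = 483/50
d9 = -99/2
d10 = 437/10
d11 = 506/5
endpoint = (1304/25, 36/5)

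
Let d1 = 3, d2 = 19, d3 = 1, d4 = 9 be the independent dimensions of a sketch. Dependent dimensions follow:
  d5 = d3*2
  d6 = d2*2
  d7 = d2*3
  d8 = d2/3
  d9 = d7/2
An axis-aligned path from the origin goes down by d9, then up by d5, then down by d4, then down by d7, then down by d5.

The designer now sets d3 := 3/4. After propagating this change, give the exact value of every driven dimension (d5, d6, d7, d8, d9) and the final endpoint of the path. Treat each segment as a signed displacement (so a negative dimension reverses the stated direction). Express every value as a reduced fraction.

d5 = 3/2
d6 = 38
d7 = 57
d8 = 19/3
d9 = 57/2
endpoint = (0, -189/2)

Apply edit: d3 := 3/4
  d5 = d3*2 = 3/2
  d6 = d2*2 = 38
  d7 = d2*3 = 57
  d8 = d2/3 = 19/3
  d9 = d7/2 = 57/2
Walk from origin (0, 0):
  seg 1: down by d9 = 57/2 → (0, -57/2)
  seg 2: up by d5 = 3/2 → (0, -27)
  seg 3: down by d4 = 9 → (0, -36)
  seg 4: down by d7 = 57 → (0, -93)
  seg 5: down by d5 = 3/2 → (0, -189/2)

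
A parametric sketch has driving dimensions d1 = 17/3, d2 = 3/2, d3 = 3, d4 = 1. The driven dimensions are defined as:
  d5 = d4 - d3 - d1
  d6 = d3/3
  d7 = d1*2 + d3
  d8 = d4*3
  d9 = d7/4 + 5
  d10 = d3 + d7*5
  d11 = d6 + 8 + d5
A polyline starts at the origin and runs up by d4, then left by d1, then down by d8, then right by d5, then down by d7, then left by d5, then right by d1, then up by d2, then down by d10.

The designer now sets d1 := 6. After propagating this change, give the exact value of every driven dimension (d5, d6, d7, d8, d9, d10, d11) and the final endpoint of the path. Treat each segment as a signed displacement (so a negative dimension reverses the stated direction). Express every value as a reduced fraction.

Apply edit: d1 := 6
  d5 = d4 - d3 - d1 = -8
  d6 = d3/3 = 1
  d7 = d1*2 + d3 = 15
  d8 = d4*3 = 3
  d9 = d7/4 + 5 = 35/4
  d10 = d3 + d7*5 = 78
  d11 = d6 + 8 + d5 = 1
Walk from origin (0, 0):
  seg 1: up by d4 = 1 → (0, 1)
  seg 2: left by d1 = 6 → (-6, 1)
  seg 3: down by d8 = 3 → (-6, -2)
  seg 4: right by d5 = -8 → (-14, -2)
  seg 5: down by d7 = 15 → (-14, -17)
  seg 6: left by d5 = -8 → (-6, -17)
  seg 7: right by d1 = 6 → (0, -17)
  seg 8: up by d2 = 3/2 → (0, -31/2)
  seg 9: down by d10 = 78 → (0, -187/2)

d5 = -8
d6 = 1
d7 = 15
d8 = 3
d9 = 35/4
d10 = 78
d11 = 1
endpoint = (0, -187/2)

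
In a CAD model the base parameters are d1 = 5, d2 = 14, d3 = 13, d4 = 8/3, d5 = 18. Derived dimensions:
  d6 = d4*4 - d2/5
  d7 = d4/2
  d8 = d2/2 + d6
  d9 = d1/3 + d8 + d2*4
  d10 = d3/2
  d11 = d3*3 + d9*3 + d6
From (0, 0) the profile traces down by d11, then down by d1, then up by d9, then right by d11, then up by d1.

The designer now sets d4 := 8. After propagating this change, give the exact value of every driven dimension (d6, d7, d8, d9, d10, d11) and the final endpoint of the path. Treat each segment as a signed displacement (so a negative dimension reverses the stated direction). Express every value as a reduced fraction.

Apply edit: d4 := 8
  d6 = d4*4 - d2/5 = 146/5
  d7 = d4/2 = 4
  d8 = d2/2 + d6 = 181/5
  d9 = d1/3 + d8 + d2*4 = 1408/15
  d10 = d3/2 = 13/2
  d11 = d3*3 + d9*3 + d6 = 1749/5
Walk from origin (0, 0):
  seg 1: down by d11 = 1749/5 → (0, -1749/5)
  seg 2: down by d1 = 5 → (0, -1774/5)
  seg 3: up by d9 = 1408/15 → (0, -3914/15)
  seg 4: right by d11 = 1749/5 → (1749/5, -3914/15)
  seg 5: up by d1 = 5 → (1749/5, -3839/15)

d6 = 146/5
d7 = 4
d8 = 181/5
d9 = 1408/15
d10 = 13/2
d11 = 1749/5
endpoint = (1749/5, -3839/15)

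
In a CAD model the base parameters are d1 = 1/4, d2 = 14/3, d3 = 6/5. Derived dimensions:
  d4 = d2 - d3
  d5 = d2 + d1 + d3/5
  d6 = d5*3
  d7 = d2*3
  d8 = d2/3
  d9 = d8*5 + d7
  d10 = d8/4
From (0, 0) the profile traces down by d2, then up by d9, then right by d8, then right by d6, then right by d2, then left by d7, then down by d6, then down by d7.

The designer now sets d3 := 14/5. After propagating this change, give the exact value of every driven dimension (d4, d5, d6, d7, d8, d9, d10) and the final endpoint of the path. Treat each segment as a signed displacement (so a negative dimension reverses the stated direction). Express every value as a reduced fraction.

d4 = 28/15
d5 = 1643/300
d6 = 1643/100
d7 = 14
d8 = 14/9
d9 = 196/9
d10 = 7/18
endpoint = (7787/900, -11987/900)

Apply edit: d3 := 14/5
  d4 = d2 - d3 = 28/15
  d5 = d2 + d1 + d3/5 = 1643/300
  d6 = d5*3 = 1643/100
  d7 = d2*3 = 14
  d8 = d2/3 = 14/9
  d9 = d8*5 + d7 = 196/9
  d10 = d8/4 = 7/18
Walk from origin (0, 0):
  seg 1: down by d2 = 14/3 → (0, -14/3)
  seg 2: up by d9 = 196/9 → (0, 154/9)
  seg 3: right by d8 = 14/9 → (14/9, 154/9)
  seg 4: right by d6 = 1643/100 → (16187/900, 154/9)
  seg 5: right by d2 = 14/3 → (20387/900, 154/9)
  seg 6: left by d7 = 14 → (7787/900, 154/9)
  seg 7: down by d6 = 1643/100 → (7787/900, 613/900)
  seg 8: down by d7 = 14 → (7787/900, -11987/900)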